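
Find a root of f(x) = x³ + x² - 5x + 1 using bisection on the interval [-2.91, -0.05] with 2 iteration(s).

f(x) = x³ + x² - 5x + 1
Initial interval: [-2.91, -0.05]

Iteration 1:
  c_1 = (-2.910000 + (-0.050000))/2 = -1.480000
  f(c_1) = f(-1.480000) = 7.348608
  f(a) × f(c) < 0, new interval: [-2.910000, -1.480000]
Iteration 2:
  c_2 = (-2.910000 + (-1.480000))/2 = -2.195000
  f(c_2) = f(-2.195000) = 6.217460
  f(a) × f(c) < 0, new interval: [-2.910000, -2.195000]

After 2 iteration(s), the approximation is c_2 = -2.195000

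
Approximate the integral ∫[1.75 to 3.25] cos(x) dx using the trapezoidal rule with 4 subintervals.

f(x) = cos(x)
a = 1.75, b = 3.25, n = 4
h = (b - a)/n = 0.375000

Trapezoidal rule: (h/2)[f(x₀) + 2f(x₁) + 2f(x₂) + ... + f(xₙ)]

x_0 = 1.7500, f(x_0) = -0.178246, coefficient = 1
x_1 = 2.1250, f(x_1) = -0.526266, coefficient = 2
x_2 = 2.5000, f(x_2) = -0.801144, coefficient = 2
x_3 = 2.8750, f(x_3) = -0.964674, coefficient = 2
x_4 = 3.2500, f(x_4) = -0.994130, coefficient = 1

I ≈ (0.375000/2) × -5.756544 = -1.079352
Exact value: -1.092181
Error: 0.012829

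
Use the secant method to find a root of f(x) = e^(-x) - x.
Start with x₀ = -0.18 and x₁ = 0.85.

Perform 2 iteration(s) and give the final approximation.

f(x) = e^(-x) - x
x₀ = -0.18, x₁ = 0.85

Secant formula: x_{n+1} = x_n - f(x_n)(x_n - x_{n-1})/(f(x_n) - f(x_{n-1}))

Iteration 1:
  f(-0.180000) = 1.377217
  f(0.850000) = -0.422585
  x_2 = 0.850000 - (-0.422585)×(0.850000 - (-0.180000))/(-0.422585 - 1.377217)
       = 0.608161
Iteration 2:
  f(0.850000) = -0.422585
  f(0.608161) = -0.063810
  x_3 = 0.608161 - (-0.063810)×(0.608161 - 0.850000)/(-0.063810 - (-0.422585))
       = 0.565149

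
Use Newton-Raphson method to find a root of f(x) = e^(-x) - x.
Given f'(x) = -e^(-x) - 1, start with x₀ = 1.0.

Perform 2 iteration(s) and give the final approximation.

f(x) = e^(-x) - x
f'(x) = -e^(-x) - 1
x₀ = 1.0

Newton-Raphson formula: x_{n+1} = x_n - f(x_n)/f'(x_n)

Iteration 1:
  f(1.000000) = -0.632121
  f'(1.000000) = -1.367879
  x_1 = 1.000000 - (-0.632121)/(-1.367879) = 0.537883
Iteration 2:
  f(0.537883) = 0.046100
  f'(0.537883) = -1.583983
  x_2 = 0.537883 - 0.046100/(-1.583983) = 0.566987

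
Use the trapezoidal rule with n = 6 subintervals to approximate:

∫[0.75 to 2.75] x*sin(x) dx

f(x) = x*sin(x)
a = 0.75, b = 2.75, n = 6
h = (b - a)/n = 0.333333

Trapezoidal rule: (h/2)[f(x₀) + 2f(x₁) + 2f(x₂) + ... + f(xₙ)]

x_0 = 0.7500, f(x_0) = 0.511229, coefficient = 1
x_1 = 1.0833, f(x_1) = 0.957151, coefficient = 2
x_2 = 1.4167, f(x_2) = 1.399873, coefficient = 2
x_3 = 1.7500, f(x_3) = 1.721975, coefficient = 2
x_4 = 2.0833, f(x_4) = 1.815632, coefficient = 2
x_5 = 2.4167, f(x_5) = 1.602443, coefficient = 2
x_6 = 2.7500, f(x_6) = 1.049568, coefficient = 1

I ≈ (0.333333/2) × 16.554945 = 2.759158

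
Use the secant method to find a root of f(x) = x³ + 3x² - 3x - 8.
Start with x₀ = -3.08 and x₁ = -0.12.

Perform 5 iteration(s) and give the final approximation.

f(x) = x³ + 3x² - 3x - 8
x₀ = -3.08, x₁ = -0.12

Secant formula: x_{n+1} = x_n - f(x_n)(x_n - x_{n-1})/(f(x_n) - f(x_{n-1}))

Iteration 1:
  f(-3.080000) = 0.481088
  f(-0.120000) = -7.598528
  x_2 = -0.120000 - (-7.598528)×(-0.120000 - (-3.080000))/(-7.598528 - 0.481088)
       = -2.903751
Iteration 2:
  f(-0.120000) = -7.598528
  f(-2.903751) = 1.522800
  x_3 = -2.903751 - 1.522800×(-2.903751 - (-0.120000))/(1.522800 - (-7.598528))
       = -2.439006
Iteration 3:
  f(-2.903751) = 1.522800
  f(-2.439006) = 2.654231
  x_4 = -2.439006 - 2.654231×(-2.439006 - (-2.903751))/(2.654231 - 1.522800)
       = -3.529255
Iteration 4:
  f(-2.439006) = 2.654231
  f(-3.529255) = -4.004451
  x_5 = -3.529255 - (-4.004451)×(-3.529255 - (-2.439006))/(-4.004451 - 2.654231)
       = -2.873593
Iteration 5:
  f(-3.529255) = -4.004451
  f(-2.873593) = 1.664592
  x_6 = -2.873593 - 1.664592×(-2.873593 - (-3.529255))/(1.664592 - (-4.004451))
       = -3.066114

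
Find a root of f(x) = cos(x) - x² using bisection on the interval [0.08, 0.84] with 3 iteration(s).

f(x) = cos(x) - x²
Initial interval: [0.08, 0.84]

Iteration 1:
  c_1 = (0.080000 + 0.840000)/2 = 0.460000
  f(c_1) = f(0.460000) = 0.684452
  f(a) × f(c) ≥ 0, new interval: [0.460000, 0.840000]
Iteration 2:
  c_2 = (0.460000 + 0.840000)/2 = 0.650000
  f(c_2) = f(0.650000) = 0.373584
  f(a) × f(c) ≥ 0, new interval: [0.650000, 0.840000]
Iteration 3:
  c_3 = (0.650000 + 0.840000)/2 = 0.745000
  f(c_3) = f(0.745000) = 0.180063
  f(a) × f(c) ≥ 0, new interval: [0.745000, 0.840000]

After 3 iteration(s), the approximation is c_3 = 0.745000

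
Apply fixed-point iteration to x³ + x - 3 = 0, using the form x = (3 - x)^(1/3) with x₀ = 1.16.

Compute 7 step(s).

Equation: x³ + x - 3 = 0
Fixed-point form: x = (3 - x)^(1/3)
x₀ = 1.16

x_1 = g(1.160000) = 1.225385
x_2 = g(1.225385) = 1.210695
x_3 = g(1.210695) = 1.214026
x_4 = g(1.214026) = 1.213272
x_5 = g(1.213272) = 1.213443
x_6 = g(1.213443) = 1.213405
x_7 = g(1.213405) = 1.213413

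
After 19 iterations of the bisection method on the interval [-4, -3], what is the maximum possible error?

Bisection error bound: |error| ≤ (b-a)/2^n
|error| ≤ (-3 - (-4))/2^19 = 1/2^19
|error| ≤ 0.0000019073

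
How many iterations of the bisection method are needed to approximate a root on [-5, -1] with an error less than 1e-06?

We need (b-a)/2^n ≤ 1e-06
(-1 - (-5))/2^n ≤ 1e-06
4/2^n ≤ 1e-06
2^n ≥ 4000000
n ≥ log₂(4000000) = 21.93
n ≥ 22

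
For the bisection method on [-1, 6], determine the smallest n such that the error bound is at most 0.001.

We need (b-a)/2^n ≤ 0.001
(6 - (-1))/2^n ≤ 0.001
7/2^n ≤ 0.001
2^n ≥ 7000
n ≥ log₂(7000) = 12.77
n ≥ 13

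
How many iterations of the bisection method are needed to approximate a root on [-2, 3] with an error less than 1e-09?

We need (b-a)/2^n ≤ 1e-09
(3 - (-2))/2^n ≤ 1e-09
5/2^n ≤ 1e-09
2^n ≥ 5000000000
n ≥ log₂(5000000000) = 32.22
n ≥ 33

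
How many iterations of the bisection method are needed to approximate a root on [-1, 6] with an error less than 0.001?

We need (b-a)/2^n ≤ 0.001
(6 - (-1))/2^n ≤ 0.001
7/2^n ≤ 0.001
2^n ≥ 7000
n ≥ log₂(7000) = 12.77
n ≥ 13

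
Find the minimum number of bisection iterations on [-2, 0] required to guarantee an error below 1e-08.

We need (b-a)/2^n ≤ 1e-08
(0 - (-2))/2^n ≤ 1e-08
2/2^n ≤ 1e-08
2^n ≥ 200000000
n ≥ log₂(200000000) = 27.58
n ≥ 28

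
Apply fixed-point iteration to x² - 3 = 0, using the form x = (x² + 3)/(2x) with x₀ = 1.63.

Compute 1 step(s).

Equation: x² - 3 = 0
Fixed-point form: x = (x² + 3)/(2x)
x₀ = 1.63

x_1 = g(1.630000) = 1.735245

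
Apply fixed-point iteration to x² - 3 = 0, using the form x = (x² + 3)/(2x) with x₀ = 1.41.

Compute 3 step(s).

Equation: x² - 3 = 0
Fixed-point form: x = (x² + 3)/(2x)
x₀ = 1.41

x_1 = g(1.410000) = 1.768830
x_2 = g(1.768830) = 1.732433
x_3 = g(1.732433) = 1.732051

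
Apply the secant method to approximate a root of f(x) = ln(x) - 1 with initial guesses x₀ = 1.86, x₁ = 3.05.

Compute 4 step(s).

f(x) = ln(x) - 1
x₀ = 1.86, x₁ = 3.05

Secant formula: x_{n+1} = x_n - f(x_n)(x_n - x_{n-1})/(f(x_n) - f(x_{n-1}))

Iteration 1:
  f(1.860000) = -0.379424
  f(3.050000) = 0.115142
  x_2 = 3.050000 - 0.115142×(3.050000 - 1.860000)/(0.115142 - (-0.379424))
       = 2.772952
Iteration 2:
  f(3.050000) = 0.115142
  f(2.772952) = 0.019912
  x_3 = 2.772952 - 0.019912×(2.772952 - 3.050000)/(0.019912 - 0.115142)
       = 2.715021
Iteration 3:
  f(2.772952) = 0.019912
  f(2.715021) = -0.001200
  x_4 = 2.715021 - (-0.001200)×(2.715021 - 2.772952)/(-0.001200 - 0.019912)
       = 2.718315
Iteration 4:
  f(2.715021) = -0.001200
  f(2.718315) = 0.000012
  x_5 = 2.718315 - 0.000012×(2.718315 - 2.715021)/(0.000012 - (-0.001200))
       = 2.718282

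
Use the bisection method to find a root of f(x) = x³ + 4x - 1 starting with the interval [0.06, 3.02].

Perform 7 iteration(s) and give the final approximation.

f(x) = x³ + 4x - 1
Initial interval: [0.06, 3.02]

Iteration 1:
  c_1 = (0.060000 + 3.020000)/2 = 1.540000
  f(c_1) = f(1.540000) = 8.812264
  f(a) × f(c) < 0, new interval: [0.060000, 1.540000]
Iteration 2:
  c_2 = (0.060000 + 1.540000)/2 = 0.800000
  f(c_2) = f(0.800000) = 2.712000
  f(a) × f(c) < 0, new interval: [0.060000, 0.800000]
Iteration 3:
  c_3 = (0.060000 + 0.800000)/2 = 0.430000
  f(c_3) = f(0.430000) = 0.799507
  f(a) × f(c) < 0, new interval: [0.060000, 0.430000]
Iteration 4:
  c_4 = (0.060000 + 0.430000)/2 = 0.245000
  f(c_4) = f(0.245000) = -0.005294
  f(a) × f(c) ≥ 0, new interval: [0.245000, 0.430000]
Iteration 5:
  c_5 = (0.245000 + 0.430000)/2 = 0.337500
  f(c_5) = f(0.337500) = 0.388443
  f(a) × f(c) < 0, new interval: [0.245000, 0.337500]
Iteration 6:
  c_6 = (0.245000 + 0.337500)/2 = 0.291250
  f(c_6) = f(0.291250) = 0.189706
  f(a) × f(c) < 0, new interval: [0.245000, 0.291250]
Iteration 7:
  c_7 = (0.245000 + 0.291250)/2 = 0.268125
  f(c_7) = f(0.268125) = 0.091776
  f(a) × f(c) < 0, new interval: [0.245000, 0.268125]

After 7 iteration(s), the approximation is c_7 = 0.268125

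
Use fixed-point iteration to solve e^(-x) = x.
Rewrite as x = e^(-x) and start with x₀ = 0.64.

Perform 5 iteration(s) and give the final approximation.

Equation: e^(-x) = x
Fixed-point form: x = e^(-x)
x₀ = 0.64

x_1 = g(0.640000) = 0.527292
x_2 = g(0.527292) = 0.590201
x_3 = g(0.590201) = 0.554216
x_4 = g(0.554216) = 0.574523
x_5 = g(0.574523) = 0.562974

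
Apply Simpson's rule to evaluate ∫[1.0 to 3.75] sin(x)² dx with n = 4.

f(x) = sin(x)²
a = 1.0, b = 3.75, n = 4
h = (b - a)/n = 0.687500

Simpson's rule: (h/3)[f(x₀) + 4f(x₁) + 2f(x₂) + ... + f(xₙ)]

x_0 = 1.0000, f(x_0) = 0.708073, coefficient = 1
x_1 = 1.6875, f(x_1) = 0.986442, coefficient = 4
x_2 = 2.3750, f(x_2) = 0.481199, coefficient = 2
x_3 = 3.0625, f(x_3) = 0.006243, coefficient = 4
x_4 = 3.7500, f(x_4) = 0.326682, coefficient = 1

I ≈ (0.687500/3) × 5.967892 = 1.367642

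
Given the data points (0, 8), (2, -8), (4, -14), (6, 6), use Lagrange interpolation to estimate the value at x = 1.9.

Lagrange interpolation formula:
P(x) = Σ yᵢ × Lᵢ(x)
where Lᵢ(x) = Π_{j≠i} (x - xⱼ)/(xᵢ - xⱼ)

L_0(1.9) = (1.9 - 2)/(0 - 2) × (1.9 - 4)/(0 - 4) × (1.9 - 6)/(0 - 6) = 0.017938
L_1(1.9) = (1.9 - 0)/(2 - 0) × (1.9 - 4)/(2 - 4) × (1.9 - 6)/(2 - 6) = 1.022437
L_2(1.9) = (1.9 - 0)/(4 - 0) × (1.9 - 2)/(4 - 2) × (1.9 - 6)/(4 - 6) = -0.048688
L_3(1.9) = (1.9 - 0)/(6 - 0) × (1.9 - 2)/(6 - 2) × (1.9 - 4)/(6 - 4) = 0.008313

P(1.9) = 8×L_0(1.9) + (-8)×L_1(1.9) + (-14)×L_2(1.9) + 6×L_3(1.9)
P(1.9) = -7.304500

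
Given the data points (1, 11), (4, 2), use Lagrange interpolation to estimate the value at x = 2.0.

Lagrange interpolation formula:
P(x) = Σ yᵢ × Lᵢ(x)
where Lᵢ(x) = Π_{j≠i} (x - xⱼ)/(xᵢ - xⱼ)

L_0(2.0) = (2.0 - 4)/(1 - 4) = 0.666667
L_1(2.0) = (2.0 - 1)/(4 - 1) = 0.333333

P(2.0) = 11×L_0(2.0) + 2×L_1(2.0)
P(2.0) = 8.000000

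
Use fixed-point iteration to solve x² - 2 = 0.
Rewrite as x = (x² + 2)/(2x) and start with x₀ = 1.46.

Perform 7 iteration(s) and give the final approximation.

Equation: x² - 2 = 0
Fixed-point form: x = (x² + 2)/(2x)
x₀ = 1.46

x_1 = g(1.460000) = 1.414932
x_2 = g(1.414932) = 1.414214
x_3 = g(1.414214) = 1.414214
x_4 = g(1.414214) = 1.414214
x_5 = g(1.414214) = 1.414214
x_6 = g(1.414214) = 1.414214
x_7 = g(1.414214) = 1.414214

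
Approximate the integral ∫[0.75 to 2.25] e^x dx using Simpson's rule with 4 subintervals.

f(x) = e^x
a = 0.75, b = 2.25, n = 4
h = (b - a)/n = 0.375000

Simpson's rule: (h/3)[f(x₀) + 4f(x₁) + 2f(x₂) + ... + f(xₙ)]

x_0 = 0.7500, f(x_0) = 2.117000, coefficient = 1
x_1 = 1.1250, f(x_1) = 3.080217, coefficient = 4
x_2 = 1.5000, f(x_2) = 4.481689, coefficient = 2
x_3 = 1.8750, f(x_3) = 6.520819, coefficient = 4
x_4 = 2.2500, f(x_4) = 9.487736, coefficient = 1

I ≈ (0.375000/3) × 58.972258 = 7.371532
Exact value: 7.370736
Error: 0.000796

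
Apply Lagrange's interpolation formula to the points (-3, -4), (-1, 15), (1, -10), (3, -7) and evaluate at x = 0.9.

Lagrange interpolation formula:
P(x) = Σ yᵢ × Lᵢ(x)
where Lᵢ(x) = Π_{j≠i} (x - xⱼ)/(xᵢ - xⱼ)

L_0(0.9) = (0.9 - (-1))/(-3 - (-1)) × (0.9 - 1)/(-3 - 1) × (0.9 - 3)/(-3 - 3) = -0.008312
L_1(0.9) = (0.9 - (-3))/(-1 - (-3)) × (0.9 - 1)/(-1 - 1) × (0.9 - 3)/(-1 - 3) = 0.051187
L_2(0.9) = (0.9 - (-3))/(1 - (-3)) × (0.9 - (-1))/(1 - (-1)) × (0.9 - 3)/(1 - 3) = 0.972562
L_3(0.9) = (0.9 - (-3))/(3 - (-3)) × (0.9 - (-1))/(3 - (-1)) × (0.9 - 1)/(3 - 1) = -0.015437

P(0.9) = (-4)×L_0(0.9) + 15×L_1(0.9) + (-10)×L_2(0.9) + (-7)×L_3(0.9)
P(0.9) = -8.816500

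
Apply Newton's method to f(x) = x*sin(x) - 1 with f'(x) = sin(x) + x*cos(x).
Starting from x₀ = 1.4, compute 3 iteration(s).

f(x) = x*sin(x) - 1
f'(x) = sin(x) + x*cos(x)
x₀ = 1.4

Newton-Raphson formula: x_{n+1} = x_n - f(x_n)/f'(x_n)

Iteration 1:
  f(1.400000) = 0.379630
  f'(1.400000) = 1.223404
  x_1 = 1.400000 - 0.379630/1.223404 = 1.089694
Iteration 2:
  f(1.089694) = -0.034002
  f'(1.089694) = 1.390749
  x_2 = 1.089694 - (-0.034002)/1.390749 = 1.114143
Iteration 3:
  f(1.114143) = -0.000020
  f'(1.114143) = 1.388811
  x_3 = 1.114143 - (-0.000020)/1.388811 = 1.114157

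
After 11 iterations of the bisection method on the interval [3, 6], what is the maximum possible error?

Bisection error bound: |error| ≤ (b-a)/2^n
|error| ≤ (6 - 3)/2^11 = 3/2^11
|error| ≤ 0.0014648438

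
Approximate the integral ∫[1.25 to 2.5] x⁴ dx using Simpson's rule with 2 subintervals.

f(x) = x⁴
a = 1.25, b = 2.5, n = 2
h = (b - a)/n = 0.625000

Simpson's rule: (h/3)[f(x₀) + 4f(x₁) + 2f(x₂) + ... + f(xₙ)]

x_0 = 1.2500, f(x_0) = 2.441406, coefficient = 1
x_1 = 1.8750, f(x_1) = 12.359619, coefficient = 4
x_2 = 2.5000, f(x_2) = 39.062500, coefficient = 1

I ≈ (0.625000/3) × 90.942383 = 18.946330
Exact value: 18.920898
Error: 0.025431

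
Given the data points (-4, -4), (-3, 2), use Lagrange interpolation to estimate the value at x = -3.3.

Lagrange interpolation formula:
P(x) = Σ yᵢ × Lᵢ(x)
where Lᵢ(x) = Π_{j≠i} (x - xⱼ)/(xᵢ - xⱼ)

L_0(-3.3) = (-3.3 - (-3))/(-4 - (-3)) = 0.300000
L_1(-3.3) = (-3.3 - (-4))/(-3 - (-4)) = 0.700000

P(-3.3) = (-4)×L_0(-3.3) + 2×L_1(-3.3)
P(-3.3) = 0.200000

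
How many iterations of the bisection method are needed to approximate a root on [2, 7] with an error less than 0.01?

We need (b-a)/2^n ≤ 0.01
(7 - 2)/2^n ≤ 0.01
5/2^n ≤ 0.01
2^n ≥ 500
n ≥ log₂(500) = 8.97
n ≥ 9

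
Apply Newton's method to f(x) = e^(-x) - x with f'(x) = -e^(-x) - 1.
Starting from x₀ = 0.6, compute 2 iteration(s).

f(x) = e^(-x) - x
f'(x) = -e^(-x) - 1
x₀ = 0.6

Newton-Raphson formula: x_{n+1} = x_n - f(x_n)/f'(x_n)

Iteration 1:
  f(0.600000) = -0.051188
  f'(0.600000) = -1.548812
  x_1 = 0.600000 - (-0.051188)/(-1.548812) = 0.566950
Iteration 2:
  f(0.566950) = 0.000303
  f'(0.566950) = -1.567253
  x_2 = 0.566950 - 0.000303/(-1.567253) = 0.567143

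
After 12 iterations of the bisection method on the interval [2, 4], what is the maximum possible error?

Bisection error bound: |error| ≤ (b-a)/2^n
|error| ≤ (4 - 2)/2^12 = 2/2^12
|error| ≤ 0.0004882812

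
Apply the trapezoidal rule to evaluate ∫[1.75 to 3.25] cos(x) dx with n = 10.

f(x) = cos(x)
a = 1.75, b = 3.25, n = 10
h = (b - a)/n = 0.150000

Trapezoidal rule: (h/2)[f(x₀) + 2f(x₁) + 2f(x₂) + ... + f(xₙ)]

x_0 = 1.7500, f(x_0) = -0.178246, coefficient = 1
x_1 = 1.9000, f(x_1) = -0.323290, coefficient = 2
x_2 = 2.0500, f(x_2) = -0.461073, coefficient = 2
x_3 = 2.2000, f(x_3) = -0.588501, coefficient = 2
x_4 = 2.3500, f(x_4) = -0.702713, coefficient = 2
x_5 = 2.5000, f(x_5) = -0.801144, coefficient = 2
x_6 = 2.6500, f(x_6) = -0.881582, coefficient = 2
x_7 = 2.8000, f(x_7) = -0.942222, coefficient = 2
x_8 = 2.9500, f(x_8) = -0.981702, coefficient = 2
x_9 = 3.1000, f(x_9) = -0.999135, coefficient = 2
x_10 = 3.2500, f(x_10) = -0.994130, coefficient = 1

I ≈ (0.150000/2) × -14.535100 = -1.090132
Exact value: -1.092181
Error: 0.002049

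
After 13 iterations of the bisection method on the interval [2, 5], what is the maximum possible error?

Bisection error bound: |error| ≤ (b-a)/2^n
|error| ≤ (5 - 2)/2^13 = 3/2^13
|error| ≤ 0.0003662109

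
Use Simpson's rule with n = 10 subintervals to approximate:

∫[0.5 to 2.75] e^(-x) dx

f(x) = e^(-x)
a = 0.5, b = 2.75, n = 10
h = (b - a)/n = 0.225000

Simpson's rule: (h/3)[f(x₀) + 4f(x₁) + 2f(x₂) + ... + f(xₙ)]

x_0 = 0.5000, f(x_0) = 0.606531, coefficient = 1
x_1 = 0.7250, f(x_1) = 0.484325, coefficient = 4
x_2 = 0.9500, f(x_2) = 0.386741, coefficient = 2
x_3 = 1.1750, f(x_3) = 0.308819, coefficient = 4
x_4 = 1.4000, f(x_4) = 0.246597, coefficient = 2
x_5 = 1.6250, f(x_5) = 0.196912, coefficient = 4
x_6 = 1.8500, f(x_6) = 0.157237, coefficient = 2
x_7 = 2.0750, f(x_7) = 0.125556, coefficient = 4
x_8 = 2.3000, f(x_8) = 0.100259, coefficient = 2
x_9 = 2.5250, f(x_9) = 0.080058, coefficient = 4
x_10 = 2.7500, f(x_10) = 0.063928, coefficient = 1

I ≈ (0.225000/3) × 7.234806 = 0.542610
Exact value: 0.542603
Error: 0.000008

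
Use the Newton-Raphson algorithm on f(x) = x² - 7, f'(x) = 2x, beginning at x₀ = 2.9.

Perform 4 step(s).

f(x) = x² - 7
f'(x) = 2x
x₀ = 2.9

Newton-Raphson formula: x_{n+1} = x_n - f(x_n)/f'(x_n)

Iteration 1:
  f(2.900000) = 1.410000
  f'(2.900000) = 5.800000
  x_1 = 2.900000 - 1.410000/5.800000 = 2.656897
Iteration 2:
  f(2.656897) = 0.059099
  f'(2.656897) = 5.313793
  x_2 = 2.656897 - 0.059099/5.313793 = 2.645775
Iteration 3:
  f(2.645775) = 0.000124
  f'(2.645775) = 5.291549
  x_3 = 2.645775 - 0.000124/5.291549 = 2.645751
Iteration 4:
  f(2.645751) = 0.000000
  f'(2.645751) = 5.291503
  x_4 = 2.645751 - 0.000000/5.291503 = 2.645751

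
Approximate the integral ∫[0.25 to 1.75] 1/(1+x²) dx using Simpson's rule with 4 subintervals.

f(x) = 1/(1+x²)
a = 0.25, b = 1.75, n = 4
h = (b - a)/n = 0.375000

Simpson's rule: (h/3)[f(x₀) + 4f(x₁) + 2f(x₂) + ... + f(xₙ)]

x_0 = 0.2500, f(x_0) = 0.941176, coefficient = 1
x_1 = 0.6250, f(x_1) = 0.719101, coefficient = 4
x_2 = 1.0000, f(x_2) = 0.500000, coefficient = 2
x_3 = 1.3750, f(x_3) = 0.345946, coefficient = 4
x_4 = 1.7500, f(x_4) = 0.246154, coefficient = 1

I ≈ (0.375000/3) × 6.447519 = 0.805940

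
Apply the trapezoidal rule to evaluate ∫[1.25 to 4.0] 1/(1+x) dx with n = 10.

f(x) = 1/(1+x)
a = 1.25, b = 4.0, n = 10
h = (b - a)/n = 0.275000

Trapezoidal rule: (h/2)[f(x₀) + 2f(x₁) + 2f(x₂) + ... + f(xₙ)]

x_0 = 1.2500, f(x_0) = 0.444444, coefficient = 1
x_1 = 1.5250, f(x_1) = 0.396040, coefficient = 2
x_2 = 1.8000, f(x_2) = 0.357143, coefficient = 2
x_3 = 2.0750, f(x_3) = 0.325203, coefficient = 2
x_4 = 2.3500, f(x_4) = 0.298507, coefficient = 2
x_5 = 2.6250, f(x_5) = 0.275862, coefficient = 2
x_6 = 2.9000, f(x_6) = 0.256410, coefficient = 2
x_7 = 3.1750, f(x_7) = 0.239521, coefficient = 2
x_8 = 3.4500, f(x_8) = 0.224719, coefficient = 2
x_9 = 3.7250, f(x_9) = 0.211640, coefficient = 2
x_10 = 4.0000, f(x_10) = 0.200000, coefficient = 1

I ≈ (0.275000/2) × 5.814536 = 0.799499
Exact value: 0.798508
Error: 0.000991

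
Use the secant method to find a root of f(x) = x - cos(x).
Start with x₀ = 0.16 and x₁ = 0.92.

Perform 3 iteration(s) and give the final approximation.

f(x) = x - cos(x)
x₀ = 0.16, x₁ = 0.92

Secant formula: x_{n+1} = x_n - f(x_n)(x_n - x_{n-1})/(f(x_n) - f(x_{n-1}))

Iteration 1:
  f(0.160000) = -0.827227
  f(0.920000) = 0.314180
  x_2 = 0.920000 - 0.314180×(0.920000 - 0.160000)/(0.314180 - (-0.827227))
       = 0.710805
Iteration 2:
  f(0.920000) = 0.314180
  f(0.710805) = -0.047032
  x_3 = 0.710805 - (-0.047032)×(0.710805 - 0.920000)/(-0.047032 - 0.314180)
       = 0.738043
Iteration 3:
  f(0.710805) = -0.047032
  f(0.738043) = -0.001743
  x_4 = 0.738043 - (-0.001743)×(0.738043 - 0.710805)/(-0.001743 - (-0.047032))
       = 0.739092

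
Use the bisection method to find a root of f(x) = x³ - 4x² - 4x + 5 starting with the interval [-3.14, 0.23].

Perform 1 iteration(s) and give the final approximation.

f(x) = x³ - 4x² - 4x + 5
Initial interval: [-3.14, 0.23]

Iteration 1:
  c_1 = (-3.140000 + 0.230000)/2 = -1.455000
  f(c_1) = f(-1.455000) = -0.728371
  f(a) × f(c) ≥ 0, new interval: [-1.455000, 0.230000]

After 1 iteration(s), the approximation is c_1 = -1.455000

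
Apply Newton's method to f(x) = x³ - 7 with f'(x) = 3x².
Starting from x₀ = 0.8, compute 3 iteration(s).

f(x) = x³ - 7
f'(x) = 3x²
x₀ = 0.8

Newton-Raphson formula: x_{n+1} = x_n - f(x_n)/f'(x_n)

Iteration 1:
  f(0.800000) = -6.488000
  f'(0.800000) = 1.920000
  x_1 = 0.800000 - (-6.488000)/1.920000 = 4.179167
Iteration 2:
  f(4.179167) = 65.990960
  f'(4.179167) = 52.396302
  x_2 = 4.179167 - 65.990960/52.396302 = 2.919708
Iteration 3:
  f(2.919708) = 17.889628
  f'(2.919708) = 25.574090
  x_3 = 2.919708 - 17.889628/25.574090 = 2.220187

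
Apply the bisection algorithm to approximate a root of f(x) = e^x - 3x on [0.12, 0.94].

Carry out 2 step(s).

f(x) = e^x - 3x
Initial interval: [0.12, 0.94]

Iteration 1:
  c_1 = (0.120000 + 0.940000)/2 = 0.530000
  f(c_1) = f(0.530000) = 0.108932
  f(a) × f(c) ≥ 0, new interval: [0.530000, 0.940000]
Iteration 2:
  c_2 = (0.530000 + 0.940000)/2 = 0.735000
  f(c_2) = f(0.735000) = -0.119518
  f(a) × f(c) < 0, new interval: [0.530000, 0.735000]

After 2 iteration(s), the approximation is c_2 = 0.735000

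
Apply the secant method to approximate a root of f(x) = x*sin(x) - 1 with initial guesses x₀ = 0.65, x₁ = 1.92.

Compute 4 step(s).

f(x) = x*sin(x) - 1
x₀ = 0.65, x₁ = 1.92

Secant formula: x_{n+1} = x_n - f(x_n)(x_n - x_{n-1})/(f(x_n) - f(x_{n-1}))

Iteration 1:
  f(0.650000) = -0.606629
  f(1.920000) = 0.804119
  x_2 = 1.920000 - 0.804119×(1.920000 - 0.650000)/(0.804119 - (-0.606629))
       = 1.196106
Iteration 2:
  f(1.920000) = 0.804119
  f(1.196106) = 0.113122
  x_3 = 1.196106 - 0.113122×(1.196106 - 1.920000)/(0.113122 - 0.804119)
       = 1.077599
Iteration 3:
  f(1.196106) = 0.113122
  f(1.077599) = -0.050825
  x_4 = 1.077599 - (-0.050825)×(1.077599 - 1.196106)/(-0.050825 - 0.113122)
       = 1.114338
Iteration 4:
  f(1.077599) = -0.050825
  f(1.114338) = 0.000251
  x_5 = 1.114338 - 0.000251×(1.114338 - 1.077599)/(0.000251 - (-0.050825))
       = 1.114157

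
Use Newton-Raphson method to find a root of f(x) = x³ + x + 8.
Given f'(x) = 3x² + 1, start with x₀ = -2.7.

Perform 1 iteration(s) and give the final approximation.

f(x) = x³ + x + 8
f'(x) = 3x² + 1
x₀ = -2.7

Newton-Raphson formula: x_{n+1} = x_n - f(x_n)/f'(x_n)

Iteration 1:
  f(-2.700000) = -14.383000
  f'(-2.700000) = 22.870000
  x_1 = -2.700000 - (-14.383000)/22.870000 = -2.071098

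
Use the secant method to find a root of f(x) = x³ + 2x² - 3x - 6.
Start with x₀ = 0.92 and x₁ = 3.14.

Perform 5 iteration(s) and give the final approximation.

f(x) = x³ + 2x² - 3x - 6
x₀ = 0.92, x₁ = 3.14

Secant formula: x_{n+1} = x_n - f(x_n)(x_n - x_{n-1})/(f(x_n) - f(x_{n-1}))

Iteration 1:
  f(0.920000) = -6.288512
  f(3.140000) = 35.258344
  x_2 = 3.140000 - 35.258344×(3.140000 - 0.920000)/(35.258344 - (-6.288512))
       = 1.256018
Iteration 2:
  f(3.140000) = 35.258344
  f(1.256018) = -4.631420
  x_3 = 1.256018 - (-4.631420)×(1.256018 - 3.140000)/(-4.631420 - 35.258344)
       = 1.474759
Iteration 3:
  f(1.256018) = -4.631420
  f(1.474759) = -2.866977
  x_4 = 1.474759 - (-2.866977)×(1.474759 - 1.256018)/(-2.866977 - (-4.631420))
       = 1.830182
Iteration 4:
  f(1.474759) = -2.866977
  f(1.830182) = 1.338903
  x_5 = 1.830182 - 1.338903×(1.830182 - 1.474759)/(1.338903 - (-2.866977))
       = 1.717036
Iteration 5:
  f(1.830182) = 1.338903
  f(1.717036) = -0.192491
  x_6 = 1.717036 - (-0.192491)×(1.717036 - 1.830182)/(-0.192491 - 1.338903)
       = 1.731258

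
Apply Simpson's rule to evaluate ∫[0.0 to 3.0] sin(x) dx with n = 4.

f(x) = sin(x)
a = 0.0, b = 3.0, n = 4
h = (b - a)/n = 0.750000

Simpson's rule: (h/3)[f(x₀) + 4f(x₁) + 2f(x₂) + ... + f(xₙ)]

x_0 = 0.0000, f(x_0) = 0.000000, coefficient = 1
x_1 = 0.7500, f(x_1) = 0.681639, coefficient = 4
x_2 = 1.5000, f(x_2) = 0.997495, coefficient = 2
x_3 = 2.2500, f(x_3) = 0.778073, coefficient = 4
x_4 = 3.0000, f(x_4) = 0.141120, coefficient = 1

I ≈ (0.750000/3) × 7.974958 = 1.993739
Exact value: 1.989992
Error: 0.003747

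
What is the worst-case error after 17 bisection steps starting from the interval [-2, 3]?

Bisection error bound: |error| ≤ (b-a)/2^n
|error| ≤ (3 - (-2))/2^17 = 5/2^17
|error| ≤ 0.0000381470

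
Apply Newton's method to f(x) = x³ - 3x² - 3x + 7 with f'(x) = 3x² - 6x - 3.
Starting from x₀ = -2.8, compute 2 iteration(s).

f(x) = x³ - 3x² - 3x + 7
f'(x) = 3x² - 6x - 3
x₀ = -2.8

Newton-Raphson formula: x_{n+1} = x_n - f(x_n)/f'(x_n)

Iteration 1:
  f(-2.800000) = -30.072000
  f'(-2.800000) = 37.320000
  x_1 = -2.800000 - (-30.072000)/37.320000 = -1.994212
Iteration 2:
  f(-1.994212) = -6.878758
  f'(-1.994212) = 20.895920
  x_2 = -1.994212 - (-6.878758)/20.895920 = -1.665021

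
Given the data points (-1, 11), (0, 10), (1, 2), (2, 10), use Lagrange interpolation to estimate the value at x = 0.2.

Lagrange interpolation formula:
P(x) = Σ yᵢ × Lᵢ(x)
where Lᵢ(x) = Π_{j≠i} (x - xⱼ)/(xᵢ - xⱼ)

L_0(0.2) = (0.2 - 0)/(-1 - 0) × (0.2 - 1)/(-1 - 1) × (0.2 - 2)/(-1 - 2) = -0.048000
L_1(0.2) = (0.2 - (-1))/(0 - (-1)) × (0.2 - 1)/(0 - 1) × (0.2 - 2)/(0 - 2) = 0.864000
L_2(0.2) = (0.2 - (-1))/(1 - (-1)) × (0.2 - 0)/(1 - 0) × (0.2 - 2)/(1 - 2) = 0.216000
L_3(0.2) = (0.2 - (-1))/(2 - (-1)) × (0.2 - 0)/(2 - 0) × (0.2 - 1)/(2 - 1) = -0.032000

P(0.2) = 11×L_0(0.2) + 10×L_1(0.2) + 2×L_2(0.2) + 10×L_3(0.2)
P(0.2) = 8.224000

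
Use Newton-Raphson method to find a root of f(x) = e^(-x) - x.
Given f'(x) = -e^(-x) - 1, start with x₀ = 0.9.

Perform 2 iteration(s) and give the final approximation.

f(x) = e^(-x) - x
f'(x) = -e^(-x) - 1
x₀ = 0.9

Newton-Raphson formula: x_{n+1} = x_n - f(x_n)/f'(x_n)

Iteration 1:
  f(0.900000) = -0.493430
  f'(0.900000) = -1.406570
  x_1 = 0.900000 - (-0.493430)/(-1.406570) = 0.549196
Iteration 2:
  f(0.549196) = 0.028218
  f'(0.549196) = -1.577414
  x_2 = 0.549196 - 0.028218/(-1.577414) = 0.567085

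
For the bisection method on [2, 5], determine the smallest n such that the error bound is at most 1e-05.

We need (b-a)/2^n ≤ 1e-05
(5 - 2)/2^n ≤ 1e-05
3/2^n ≤ 1e-05
2^n ≥ 300000
n ≥ log₂(300000) = 18.19
n ≥ 19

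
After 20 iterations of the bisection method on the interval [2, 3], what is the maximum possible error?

Bisection error bound: |error| ≤ (b-a)/2^n
|error| ≤ (3 - 2)/2^20 = 1/2^20
|error| ≤ 0.0000009537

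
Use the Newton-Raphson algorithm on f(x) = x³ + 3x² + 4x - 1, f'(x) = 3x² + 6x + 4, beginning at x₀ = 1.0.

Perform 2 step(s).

f(x) = x³ + 3x² + 4x - 1
f'(x) = 3x² + 6x + 4
x₀ = 1.0

Newton-Raphson formula: x_{n+1} = x_n - f(x_n)/f'(x_n)

Iteration 1:
  f(1.000000) = 7.000000
  f'(1.000000) = 13.000000
  x_1 = 1.000000 - 7.000000/13.000000 = 0.461538
Iteration 2:
  f(0.461538) = 1.583523
  f'(0.461538) = 7.408284
  x_2 = 0.461538 - 1.583523/7.408284 = 0.247788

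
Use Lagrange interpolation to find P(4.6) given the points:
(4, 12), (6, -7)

Lagrange interpolation formula:
P(x) = Σ yᵢ × Lᵢ(x)
where Lᵢ(x) = Π_{j≠i} (x - xⱼ)/(xᵢ - xⱼ)

L_0(4.6) = (4.6 - 6)/(4 - 6) = 0.700000
L_1(4.6) = (4.6 - 4)/(6 - 4) = 0.300000

P(4.6) = 12×L_0(4.6) + (-7)×L_1(4.6)
P(4.6) = 6.300000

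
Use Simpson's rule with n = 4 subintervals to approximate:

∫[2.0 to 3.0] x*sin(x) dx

f(x) = x*sin(x)
a = 2.0, b = 3.0, n = 4
h = (b - a)/n = 0.250000

Simpson's rule: (h/3)[f(x₀) + 4f(x₁) + 2f(x₂) + ... + f(xₙ)]

x_0 = 2.0000, f(x_0) = 1.818595, coefficient = 1
x_1 = 2.2500, f(x_1) = 1.750665, coefficient = 4
x_2 = 2.5000, f(x_2) = 1.496180, coefficient = 2
x_3 = 2.7500, f(x_3) = 1.049568, coefficient = 4
x_4 = 3.0000, f(x_4) = 0.423360, coefficient = 1

I ≈ (0.250000/3) × 16.435245 = 1.369604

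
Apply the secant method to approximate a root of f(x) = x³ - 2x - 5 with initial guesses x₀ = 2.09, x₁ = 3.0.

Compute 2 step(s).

f(x) = x³ - 2x - 5
x₀ = 2.09, x₁ = 3.0

Secant formula: x_{n+1} = x_n - f(x_n)(x_n - x_{n-1})/(f(x_n) - f(x_{n-1}))

Iteration 1:
  f(2.090000) = -0.050671
  f(3.000000) = 16.000000
  x_2 = 3.000000 - 16.000000×(3.000000 - 2.090000)/(16.000000 - (-0.050671))
       = 2.092873
Iteration 2:
  f(3.000000) = 16.000000
  f(2.092873) = -0.018719
  x_3 = 2.092873 - (-0.018719)×(2.092873 - 3.000000)/(-0.018719 - 16.000000)
       = 2.093933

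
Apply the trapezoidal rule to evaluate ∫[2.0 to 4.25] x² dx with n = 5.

f(x) = x²
a = 2.0, b = 4.25, n = 5
h = (b - a)/n = 0.450000

Trapezoidal rule: (h/2)[f(x₀) + 2f(x₁) + 2f(x₂) + ... + f(xₙ)]

x_0 = 2.0000, f(x_0) = 4.000000, coefficient = 1
x_1 = 2.4500, f(x_1) = 6.002500, coefficient = 2
x_2 = 2.9000, f(x_2) = 8.410000, coefficient = 2
x_3 = 3.3500, f(x_3) = 11.222500, coefficient = 2
x_4 = 3.8000, f(x_4) = 14.440000, coefficient = 2
x_5 = 4.2500, f(x_5) = 18.062500, coefficient = 1

I ≈ (0.450000/2) × 102.212500 = 22.997813
Exact value: 22.921875
Error: 0.075938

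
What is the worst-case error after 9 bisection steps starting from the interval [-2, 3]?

Bisection error bound: |error| ≤ (b-a)/2^n
|error| ≤ (3 - (-2))/2^9 = 5/2^9
|error| ≤ 0.0097656250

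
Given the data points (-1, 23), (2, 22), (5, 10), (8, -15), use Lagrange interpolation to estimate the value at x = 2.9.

Lagrange interpolation formula:
P(x) = Σ yᵢ × Lᵢ(x)
where Lᵢ(x) = Π_{j≠i} (x - xⱼ)/(xᵢ - xⱼ)

L_0(2.9) = (2.9 - 2)/(-1 - 2) × (2.9 - 5)/(-1 - 5) × (2.9 - 8)/(-1 - 8) = -0.059500
L_1(2.9) = (2.9 - (-1))/(2 - (-1)) × (2.9 - 5)/(2 - 5) × (2.9 - 8)/(2 - 8) = 0.773500
L_2(2.9) = (2.9 - (-1))/(5 - (-1)) × (2.9 - 2)/(5 - 2) × (2.9 - 8)/(5 - 8) = 0.331500
L_3(2.9) = (2.9 - (-1))/(8 - (-1)) × (2.9 - 2)/(8 - 2) × (2.9 - 5)/(8 - 5) = -0.045500

P(2.9) = 23×L_0(2.9) + 22×L_1(2.9) + 10×L_2(2.9) + (-15)×L_3(2.9)
P(2.9) = 19.646000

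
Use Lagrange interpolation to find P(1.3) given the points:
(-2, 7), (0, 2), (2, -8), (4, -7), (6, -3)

Lagrange interpolation formula:
P(x) = Σ yᵢ × Lᵢ(x)
where Lᵢ(x) = Π_{j≠i} (x - xⱼ)/(xᵢ - xⱼ)

L_0(1.3) = (1.3 - 0)/(-2 - 0) × (1.3 - 2)/(-2 - 2) × (1.3 - 4)/(-2 - 4) × (1.3 - 6)/(-2 - 6) = -0.030073
L_1(1.3) = (1.3 - (-2))/(0 - (-2)) × (1.3 - 2)/(0 - 2) × (1.3 - 4)/(0 - 4) × (1.3 - 6)/(0 - 6) = 0.305353
L_2(1.3) = (1.3 - (-2))/(2 - (-2)) × (1.3 - 0)/(2 - 0) × (1.3 - 4)/(2 - 4) × (1.3 - 6)/(2 - 6) = 0.850627
L_3(1.3) = (1.3 - (-2))/(4 - (-2)) × (1.3 - 0)/(4 - 0) × (1.3 - 2)/(4 - 2) × (1.3 - 6)/(4 - 6) = -0.147022
L_4(1.3) = (1.3 - (-2))/(6 - (-2)) × (1.3 - 0)/(6 - 0) × (1.3 - 2)/(6 - 2) × (1.3 - 4)/(6 - 4) = 0.021115

P(1.3) = 7×L_0(1.3) + 2×L_1(1.3) + (-8)×L_2(1.3) + (-7)×L_3(1.3) + (-3)×L_4(1.3)
P(1.3) = -5.439006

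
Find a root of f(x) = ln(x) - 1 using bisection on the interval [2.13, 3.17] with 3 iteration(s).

f(x) = ln(x) - 1
Initial interval: [2.13, 3.17]

Iteration 1:
  c_1 = (2.130000 + 3.170000)/2 = 2.650000
  f(c_1) = f(2.650000) = -0.025440
  f(a) × f(c) ≥ 0, new interval: [2.650000, 3.170000]
Iteration 2:
  c_2 = (2.650000 + 3.170000)/2 = 2.910000
  f(c_2) = f(2.910000) = 0.068153
  f(a) × f(c) < 0, new interval: [2.650000, 2.910000]
Iteration 3:
  c_3 = (2.650000 + 2.910000)/2 = 2.780000
  f(c_3) = f(2.780000) = 0.022451
  f(a) × f(c) < 0, new interval: [2.650000, 2.780000]

After 3 iteration(s), the approximation is c_3 = 2.780000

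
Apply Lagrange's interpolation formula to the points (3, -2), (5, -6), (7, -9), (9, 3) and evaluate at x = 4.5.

Lagrange interpolation formula:
P(x) = Σ yᵢ × Lᵢ(x)
where Lᵢ(x) = Π_{j≠i} (x - xⱼ)/(xᵢ - xⱼ)

L_0(4.5) = (4.5 - 5)/(3 - 5) × (4.5 - 7)/(3 - 7) × (4.5 - 9)/(3 - 9) = 0.117188
L_1(4.5) = (4.5 - 3)/(5 - 3) × (4.5 - 7)/(5 - 7) × (4.5 - 9)/(5 - 9) = 1.054688
L_2(4.5) = (4.5 - 3)/(7 - 3) × (4.5 - 5)/(7 - 5) × (4.5 - 9)/(7 - 9) = -0.210938
L_3(4.5) = (4.5 - 3)/(9 - 3) × (4.5 - 5)/(9 - 5) × (4.5 - 7)/(9 - 7) = 0.039062

P(4.5) = (-2)×L_0(4.5) + (-6)×L_1(4.5) + (-9)×L_2(4.5) + 3×L_3(4.5)
P(4.5) = -4.546875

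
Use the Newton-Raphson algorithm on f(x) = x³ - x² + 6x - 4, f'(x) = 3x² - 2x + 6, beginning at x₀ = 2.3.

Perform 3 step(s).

f(x) = x³ - x² + 6x - 4
f'(x) = 3x² - 2x + 6
x₀ = 2.3

Newton-Raphson formula: x_{n+1} = x_n - f(x_n)/f'(x_n)

Iteration 1:
  f(2.300000) = 16.677000
  f'(2.300000) = 17.270000
  x_1 = 2.300000 - 16.677000/17.270000 = 1.334337
Iteration 2:
  f(1.334337) = 4.601294
  f'(1.334337) = 8.672692
  x_2 = 1.334337 - 4.601294/8.672692 = 0.803787
Iteration 3:
  f(0.803787) = 0.695956
  f'(0.803787) = 6.330647
  x_3 = 0.803787 - 0.695956/6.330647 = 0.693853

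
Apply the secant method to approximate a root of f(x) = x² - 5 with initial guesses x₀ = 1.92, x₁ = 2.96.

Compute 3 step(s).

f(x) = x² - 5
x₀ = 1.92, x₁ = 2.96

Secant formula: x_{n+1} = x_n - f(x_n)(x_n - x_{n-1})/(f(x_n) - f(x_{n-1}))

Iteration 1:
  f(1.920000) = -1.313600
  f(2.960000) = 3.761600
  x_2 = 2.960000 - 3.761600×(2.960000 - 1.920000)/(3.761600 - (-1.313600))
       = 2.189180
Iteration 2:
  f(2.960000) = 3.761600
  f(2.189180) = -0.207489
  x_3 = 2.189180 - (-0.207489)×(2.189180 - 2.960000)/(-0.207489 - 3.761600)
       = 2.229476
Iteration 3:
  f(2.189180) = -0.207489
  f(2.229476) = -0.029437
  x_4 = 2.229476 - (-0.029437)×(2.229476 - 2.189180)/(-0.029437 - (-0.207489))
       = 2.236138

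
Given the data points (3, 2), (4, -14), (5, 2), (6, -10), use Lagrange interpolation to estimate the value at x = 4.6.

Lagrange interpolation formula:
P(x) = Σ yᵢ × Lᵢ(x)
where Lᵢ(x) = Π_{j≠i} (x - xⱼ)/(xᵢ - xⱼ)

L_0(4.6) = (4.6 - 4)/(3 - 4) × (4.6 - 5)/(3 - 5) × (4.6 - 6)/(3 - 6) = -0.056000
L_1(4.6) = (4.6 - 3)/(4 - 3) × (4.6 - 5)/(4 - 5) × (4.6 - 6)/(4 - 6) = 0.448000
L_2(4.6) = (4.6 - 3)/(5 - 3) × (4.6 - 4)/(5 - 4) × (4.6 - 6)/(5 - 6) = 0.672000
L_3(4.6) = (4.6 - 3)/(6 - 3) × (4.6 - 4)/(6 - 4) × (4.6 - 5)/(6 - 5) = -0.064000

P(4.6) = 2×L_0(4.6) + (-14)×L_1(4.6) + 2×L_2(4.6) + (-10)×L_3(4.6)
P(4.6) = -4.400000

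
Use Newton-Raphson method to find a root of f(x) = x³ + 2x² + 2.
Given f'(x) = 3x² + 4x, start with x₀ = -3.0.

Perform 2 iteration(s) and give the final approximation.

f(x) = x³ + 2x² + 2
f'(x) = 3x² + 4x
x₀ = -3.0

Newton-Raphson formula: x_{n+1} = x_n - f(x_n)/f'(x_n)

Iteration 1:
  f(-3.000000) = -7.000000
  f'(-3.000000) = 15.000000
  x_1 = -3.000000 - (-7.000000)/15.000000 = -2.533333
Iteration 2:
  f(-2.533333) = -1.422815
  f'(-2.533333) = 9.120000
  x_2 = -2.533333 - (-1.422815)/9.120000 = -2.377323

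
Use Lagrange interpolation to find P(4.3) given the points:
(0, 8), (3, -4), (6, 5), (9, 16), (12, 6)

Lagrange interpolation formula:
P(x) = Σ yᵢ × Lᵢ(x)
where Lᵢ(x) = Π_{j≠i} (x - xⱼ)/(xᵢ - xⱼ)

L_0(4.3) = (4.3 - 3)/(0 - 3) × (4.3 - 6)/(0 - 6) × (4.3 - 9)/(0 - 9) × (4.3 - 12)/(0 - 12) = -0.041142
L_1(4.3) = (4.3 - 0)/(3 - 0) × (4.3 - 6)/(3 - 6) × (4.3 - 9)/(3 - 9) × (4.3 - 12)/(3 - 12) = 0.544339
L_2(4.3) = (4.3 - 0)/(6 - 0) × (4.3 - 3)/(6 - 3) × (4.3 - 9)/(6 - 9) × (4.3 - 12)/(6 - 12) = 0.624389
L_3(4.3) = (4.3 - 0)/(9 - 0) × (4.3 - 3)/(9 - 3) × (4.3 - 6)/(9 - 6) × (4.3 - 12)/(9 - 12) = -0.150562
L_4(4.3) = (4.3 - 0)/(12 - 0) × (4.3 - 3)/(12 - 3) × (4.3 - 6)/(12 - 6) × (4.3 - 9)/(12 - 9) = 0.022975

P(4.3) = 8×L_0(4.3) + (-4)×L_1(4.3) + 5×L_2(4.3) + 16×L_3(4.3) + 6×L_4(4.3)
P(4.3) = -1.655685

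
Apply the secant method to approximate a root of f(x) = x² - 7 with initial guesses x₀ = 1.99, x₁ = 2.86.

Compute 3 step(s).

f(x) = x² - 7
x₀ = 1.99, x₁ = 2.86

Secant formula: x_{n+1} = x_n - f(x_n)(x_n - x_{n-1})/(f(x_n) - f(x_{n-1}))

Iteration 1:
  f(1.990000) = -3.039900
  f(2.860000) = 1.179600
  x_2 = 2.860000 - 1.179600×(2.860000 - 1.990000)/(1.179600 - (-3.039900))
       = 2.616784
Iteration 2:
  f(2.860000) = 1.179600
  f(2.616784) = -0.152444
  x_3 = 2.616784 - (-0.152444)×(2.616784 - 2.860000)/(-0.152444 - 1.179600)
       = 2.644618
Iteration 3:
  f(2.616784) = -0.152444
  f(2.644618) = -0.005995
  x_4 = 2.644618 - (-0.005995)×(2.644618 - 2.616784)/(-0.005995 - (-0.152444))
       = 2.645758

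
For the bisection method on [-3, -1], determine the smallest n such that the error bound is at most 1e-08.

We need (b-a)/2^n ≤ 1e-08
(-1 - (-3))/2^n ≤ 1e-08
2/2^n ≤ 1e-08
2^n ≥ 200000000
n ≥ log₂(200000000) = 27.58
n ≥ 28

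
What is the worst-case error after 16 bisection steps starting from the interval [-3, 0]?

Bisection error bound: |error| ≤ (b-a)/2^n
|error| ≤ (0 - (-3))/2^16 = 3/2^16
|error| ≤ 0.0000457764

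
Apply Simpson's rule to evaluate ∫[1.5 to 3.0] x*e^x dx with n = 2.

f(x) = x*e^x
a = 1.5, b = 3.0, n = 2
h = (b - a)/n = 0.750000

Simpson's rule: (h/3)[f(x₀) + 4f(x₁) + 2f(x₂) + ... + f(xₙ)]

x_0 = 1.5000, f(x_0) = 6.722534, coefficient = 1
x_1 = 2.2500, f(x_1) = 21.347406, coefficient = 4
x_2 = 3.0000, f(x_2) = 60.256611, coefficient = 1

I ≈ (0.750000/3) × 152.368767 = 38.092192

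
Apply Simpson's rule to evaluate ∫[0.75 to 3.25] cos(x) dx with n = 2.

f(x) = cos(x)
a = 0.75, b = 3.25, n = 2
h = (b - a)/n = 1.250000

Simpson's rule: (h/3)[f(x₀) + 4f(x₁) + 2f(x₂) + ... + f(xₙ)]

x_0 = 0.7500, f(x_0) = 0.731689, coefficient = 1
x_1 = 2.0000, f(x_1) = -0.416147, coefficient = 4
x_2 = 3.2500, f(x_2) = -0.994130, coefficient = 1

I ≈ (1.250000/3) × -1.927028 = -0.802928
Exact value: -0.789834
Error: 0.013095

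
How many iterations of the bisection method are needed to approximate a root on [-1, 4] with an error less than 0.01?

We need (b-a)/2^n ≤ 0.01
(4 - (-1))/2^n ≤ 0.01
5/2^n ≤ 0.01
2^n ≥ 500
n ≥ log₂(500) = 8.97
n ≥ 9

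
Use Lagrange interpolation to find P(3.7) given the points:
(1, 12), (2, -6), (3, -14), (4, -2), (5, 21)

Lagrange interpolation formula:
P(x) = Σ yᵢ × Lᵢ(x)
where Lᵢ(x) = Π_{j≠i} (x - xⱼ)/(xᵢ - xⱼ)

L_0(3.7) = (3.7 - 2)/(1 - 2) × (3.7 - 3)/(1 - 3) × (3.7 - 4)/(1 - 4) × (3.7 - 5)/(1 - 5) = 0.019337
L_1(3.7) = (3.7 - 1)/(2 - 1) × (3.7 - 3)/(2 - 3) × (3.7 - 4)/(2 - 4) × (3.7 - 5)/(2 - 5) = -0.122850
L_2(3.7) = (3.7 - 1)/(3 - 1) × (3.7 - 2)/(3 - 2) × (3.7 - 4)/(3 - 4) × (3.7 - 5)/(3 - 5) = 0.447525
L_3(3.7) = (3.7 - 1)/(4 - 1) × (3.7 - 2)/(4 - 2) × (3.7 - 3)/(4 - 3) × (3.7 - 5)/(4 - 5) = 0.696150
L_4(3.7) = (3.7 - 1)/(5 - 1) × (3.7 - 2)/(5 - 2) × (3.7 - 3)/(5 - 3) × (3.7 - 4)/(5 - 4) = -0.040162

P(3.7) = 12×L_0(3.7) + (-6)×L_1(3.7) + (-14)×L_2(3.7) + (-2)×L_3(3.7) + 21×L_4(3.7)
P(3.7) = -7.531912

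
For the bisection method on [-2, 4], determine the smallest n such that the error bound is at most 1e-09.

We need (b-a)/2^n ≤ 1e-09
(4 - (-2))/2^n ≤ 1e-09
6/2^n ≤ 1e-09
2^n ≥ 6000000000
n ≥ log₂(6000000000) = 32.48
n ≥ 33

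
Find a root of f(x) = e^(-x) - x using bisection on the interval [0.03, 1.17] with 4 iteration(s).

f(x) = e^(-x) - x
Initial interval: [0.03, 1.17]

Iteration 1:
  c_1 = (0.030000 + 1.170000)/2 = 0.600000
  f(c_1) = f(0.600000) = -0.051188
  f(a) × f(c) < 0, new interval: [0.030000, 0.600000]
Iteration 2:
  c_2 = (0.030000 + 0.600000)/2 = 0.315000
  f(c_2) = f(0.315000) = 0.414789
  f(a) × f(c) ≥ 0, new interval: [0.315000, 0.600000]
Iteration 3:
  c_3 = (0.315000 + 0.600000)/2 = 0.457500
  f(c_3) = f(0.457500) = 0.175364
  f(a) × f(c) ≥ 0, new interval: [0.457500, 0.600000]
Iteration 4:
  c_4 = (0.457500 + 0.600000)/2 = 0.528750
  f(c_4) = f(0.528750) = 0.060591
  f(a) × f(c) ≥ 0, new interval: [0.528750, 0.600000]

After 4 iteration(s), the approximation is c_4 = 0.528750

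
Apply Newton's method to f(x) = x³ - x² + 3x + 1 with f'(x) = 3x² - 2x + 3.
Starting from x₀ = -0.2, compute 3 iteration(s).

f(x) = x³ - x² + 3x + 1
f'(x) = 3x² - 2x + 3
x₀ = -0.2

Newton-Raphson formula: x_{n+1} = x_n - f(x_n)/f'(x_n)

Iteration 1:
  f(-0.200000) = 0.352000
  f'(-0.200000) = 3.520000
  x_1 = -0.200000 - 0.352000/3.520000 = -0.300000
Iteration 2:
  f(-0.300000) = -0.017000
  f'(-0.300000) = 3.870000
  x_2 = -0.300000 - (-0.017000)/3.870000 = -0.295607
Iteration 3:
  f(-0.295607) = -0.000037
  f'(-0.295607) = 3.853365
  x_3 = -0.295607 - (-0.000037)/3.853365 = -0.295598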